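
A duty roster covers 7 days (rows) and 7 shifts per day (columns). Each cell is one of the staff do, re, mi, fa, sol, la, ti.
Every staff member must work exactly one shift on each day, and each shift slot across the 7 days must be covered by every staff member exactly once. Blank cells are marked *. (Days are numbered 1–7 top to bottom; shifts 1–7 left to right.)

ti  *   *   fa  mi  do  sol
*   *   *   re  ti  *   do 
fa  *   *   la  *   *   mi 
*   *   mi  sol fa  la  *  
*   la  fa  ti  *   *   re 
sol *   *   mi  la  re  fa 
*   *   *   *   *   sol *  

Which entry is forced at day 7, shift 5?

re

Day 1, shift 2: day 1 has {do, mi, fa, sol, ti} and shift 2 has {la}, leaving only re.
Day 1, shift 3: day 1 has {do, re, mi, fa, sol, ti} and shift 3 has {mi, fa}, leaving only la.
Day 2, shift 3: day 2 has {do, re, ti} and shift 3 has {mi, fa, la}, leaving only sol.
Day 3, shift 6: day 3 has {mi, fa, la} and shift 6 has {do, re, sol, la}, leaving only ti.
Day 4, shift 7: day 4 has {mi, fa, sol, la} and shift 7 has {do, re, mi, fa, sol}, leaving only ti.
Day 4, shift 2: day 4 has {mi, fa, sol, la, ti} and shift 2 has {re, la}, leaving only do.
Day 3, shift 2: day 3 has {mi, fa, la, ti} and shift 2 has {do, re, la}, leaving only sol.
Day 4, shift 1: day 4 has {do, mi, fa, sol, la, ti} and shift 1 has {fa, sol, ti}, leaving only re.
Day 5, shift 6: day 5 has {re, fa, la, ti} and shift 6 has {do, re, sol, la, ti}, leaving only mi.
Day 2, shift 6: day 2 has {do, re, sol, ti} and shift 6 has {do, re, mi, sol, la, ti}, leaving only fa.
Day 2, shift 2: day 2 has {do, re, fa, sol, ti} and shift 2 has {do, re, sol, la}, leaving only mi.
Day 2, shift 1: day 2 has {do, re, mi, fa, sol, ti} and shift 1 has {re, fa, sol, ti}, leaving only la.
Day 5, shift 1: day 5 has {re, mi, fa, la, ti} and shift 1 has {re, fa, sol, la, ti}, leaving only do.
Day 5, shift 5: day 5 has {do, re, mi, fa, la, ti} and shift 5 has {mi, fa, la, ti}, leaving only sol.
Day 6, shift 2: day 6 has {re, mi, fa, sol, la} and shift 2 has {do, re, mi, sol, la}, leaving only ti.
Day 6, shift 3: day 6 has {re, mi, fa, sol, la, ti} and shift 3 has {mi, fa, sol, la}, leaving only do.
Day 3, shift 3: day 3 has {mi, fa, sol, la, ti} and shift 3 has {do, mi, fa, sol, la}, leaving only re.
Day 3, shift 5: day 3 has {re, mi, fa, sol, la, ti} and shift 5 has {mi, fa, sol, la, ti}, leaving only do.
Day 7 already has {sol} and shift 5 already has {do, mi, fa, sol, la, ti}, so day 7, shift 5 must be re.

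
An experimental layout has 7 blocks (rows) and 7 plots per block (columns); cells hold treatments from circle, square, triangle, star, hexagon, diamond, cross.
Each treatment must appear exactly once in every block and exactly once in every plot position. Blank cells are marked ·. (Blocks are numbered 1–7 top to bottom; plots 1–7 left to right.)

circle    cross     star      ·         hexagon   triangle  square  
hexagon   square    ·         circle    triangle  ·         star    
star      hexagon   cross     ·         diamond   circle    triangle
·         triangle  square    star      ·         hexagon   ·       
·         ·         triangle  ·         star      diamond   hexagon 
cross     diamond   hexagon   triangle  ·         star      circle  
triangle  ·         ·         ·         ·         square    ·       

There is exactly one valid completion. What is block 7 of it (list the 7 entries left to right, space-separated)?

triangle star circle hexagon cross square diamond

Block 1, plot 4: block 1 has {circle, square, triangle, star, hexagon, cross} and plot 4 has {circle, triangle, star}, leaving only diamond.
Block 2, plot 3: block 2 has {circle, square, triangle, star, hexagon} and plot 3 has {square, triangle, star, hexagon, cross}, leaving only diamond.
Block 7, plot 3: block 7 has {square, triangle} and plot 3 has {square, triangle, star, hexagon, diamond, cross}, leaving only circle.
Block 7, plot 2: block 7 has {circle, square, triangle} and plot 2 has {square, triangle, hexagon, diamond, cross}, leaving only star.
Block 7, plot 5: block 7 has {circle, square, triangle, star} and plot 5 has {triangle, star, hexagon, diamond}, leaving only cross.
Block 7, plot 4: block 7 has {circle, square, triangle, star, cross} and plot 4 has {circle, triangle, star, diamond}, leaving only hexagon.
Block 7, plot 7: block 7 has {circle, square, triangle, star, hexagon, cross} and plot 7 has {circle, square, triangle, star, hexagon}, leaving only diamond.
So block 7 reads: triangle star circle hexagon cross square diamond.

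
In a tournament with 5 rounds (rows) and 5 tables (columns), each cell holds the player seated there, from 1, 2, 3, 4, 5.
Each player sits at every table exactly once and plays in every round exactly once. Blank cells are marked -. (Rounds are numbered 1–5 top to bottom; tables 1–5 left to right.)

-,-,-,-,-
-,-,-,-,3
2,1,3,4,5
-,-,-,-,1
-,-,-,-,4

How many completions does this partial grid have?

Round 1, table 1: eliminating its round and table leaves {1, 3, 4, 5}.
Round 1, table 2: eliminating its round and table leaves {2, 3, 4, 5}.
Round 1, table 3: eliminating its round and table leaves {1, 2, 4, 5}.
Round 1, table 4: eliminating its round and table leaves {1, 2, 3, 5}.
Round 1, table 5: eliminating its round and table leaves {2}.
Round 2, table 1: eliminating its round and table leaves {1, 4, 5}.
Round 2, table 2: eliminating its round and table leaves {2, 4, 5}.
Round 2, table 3: eliminating its round and table leaves {1, 2, 4, 5}.
Round 2, table 4: eliminating its round and table leaves {1, 2, 5}.
Round 4, table 1: eliminating its round and table leaves {3, 4, 5}.
Round 4, table 2: eliminating its round and table leaves {2, 3, 4, 5}.
Round 4, table 3: eliminating its round and table leaves {2, 4, 5}.
Round 4, table 4: eliminating its round and table leaves {2, 3, 5}.
Round 5, table 1: eliminating its round and table leaves {1, 3, 5}.
Round 5, table 2: eliminating its round and table leaves {2, 3, 5}.
Round 5, table 3: eliminating its round and table leaves {1, 2, 5}.
Round 5, table 4: eliminating its round and table leaves {1, 2, 3, 5}.
Enumerating the assignments across these blanks that avoid any round or table repeat gives 56 completions.

56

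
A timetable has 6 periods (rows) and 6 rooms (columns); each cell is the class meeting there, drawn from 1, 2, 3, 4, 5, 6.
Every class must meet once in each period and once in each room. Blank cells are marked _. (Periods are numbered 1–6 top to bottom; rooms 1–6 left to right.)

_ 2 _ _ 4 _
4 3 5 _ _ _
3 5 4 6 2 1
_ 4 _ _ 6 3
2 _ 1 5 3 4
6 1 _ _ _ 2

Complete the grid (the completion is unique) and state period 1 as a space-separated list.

Period 2, room 5: period 2 has {3, 4, 5} and room 5 has {2, 3, 4, 6}, leaving only 1.
Period 2, room 4: period 2 has {1, 3, 4, 5} and room 4 has {5, 6}, leaving only 2.
Period 2, room 6: period 2 has {1, 2, 3, 4, 5} and room 6 has {1, 2, 3, 4}, leaving only 6.
Period 1, room 6: period 1 has {2, 4} and room 6 has {1, 2, 3, 4, 6}, leaving only 5.
Period 1, room 1: period 1 has {2, 4, 5} and room 1 has {2, 3, 4, 6}, leaving only 1.
Period 1, room 4: period 1 has {1, 2, 4, 5} and room 4 has {2, 5, 6}, leaving only 3.
Period 1, room 3: period 1 has {1, 2, 3, 4, 5} and room 3 has {1, 4, 5}, leaving only 6.
So period 1 reads: 1 2 6 3 4 5.

1 2 6 3 4 5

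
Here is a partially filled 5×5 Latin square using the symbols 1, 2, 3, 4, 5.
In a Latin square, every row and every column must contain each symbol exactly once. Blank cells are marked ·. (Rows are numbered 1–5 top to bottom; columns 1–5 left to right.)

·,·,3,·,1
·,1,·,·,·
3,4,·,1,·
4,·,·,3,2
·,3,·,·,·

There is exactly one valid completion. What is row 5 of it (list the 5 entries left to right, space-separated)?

1 3 5 2 4

Row 3, column 5: row 3 has {1, 3, 4} and column 5 has {1, 2}, leaving only 5.
Row 5, column 5: row 5 has {3} and column 5 has {1, 2, 5}, leaving only 4.
Row 2, column 5: row 2 has {1} and column 5 has {1, 2, 4, 5}, leaving only 3.
Row 3, column 3: row 3 has {1, 3, 4, 5} and column 3 has {3}, leaving only 2.
Row 4, column 2: row 4 has {2, 3, 4} and column 2 has {1, 3, 4}, leaving only 5.
Row 1, column 2: row 1 has {1, 3} and column 2 has {1, 3, 4, 5}, leaving only 2.
Row 1, column 1: row 1 has {1, 2, 3} and column 1 has {3, 4}, leaving only 5.
Row 1, column 4: row 1 has {1, 2, 3, 5} and column 4 has {1, 3}, leaving only 4.
Row 2, column 1: row 2 has {1, 3} and column 1 has {3, 4, 5}, leaving only 2.
Row 5, column 1: row 5 has {3, 4} and column 1 has {2, 3, 4, 5}, leaving only 1.
Row 5, column 3: row 5 has {1, 3, 4} and column 3 has {2, 3}, leaving only 5.
Row 5, column 4: row 5 has {1, 3, 4, 5} and column 4 has {1, 3, 4}, leaving only 2.
So row 5 reads: 1 3 5 2 4.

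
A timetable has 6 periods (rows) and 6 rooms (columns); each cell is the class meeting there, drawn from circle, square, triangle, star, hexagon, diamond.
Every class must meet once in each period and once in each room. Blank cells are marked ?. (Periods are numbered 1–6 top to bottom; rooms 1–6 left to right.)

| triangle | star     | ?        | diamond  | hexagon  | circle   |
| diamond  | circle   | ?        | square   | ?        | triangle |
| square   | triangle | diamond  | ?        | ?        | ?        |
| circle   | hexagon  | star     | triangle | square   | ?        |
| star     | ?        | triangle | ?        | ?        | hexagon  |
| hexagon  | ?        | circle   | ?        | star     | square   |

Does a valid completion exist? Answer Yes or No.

Period 2, room 5: period 2 together with room 5 already contain {circle, square, triangle, star, hexagon, diamond} — every symbol — so nothing can go there. The grid has no valid completion.

No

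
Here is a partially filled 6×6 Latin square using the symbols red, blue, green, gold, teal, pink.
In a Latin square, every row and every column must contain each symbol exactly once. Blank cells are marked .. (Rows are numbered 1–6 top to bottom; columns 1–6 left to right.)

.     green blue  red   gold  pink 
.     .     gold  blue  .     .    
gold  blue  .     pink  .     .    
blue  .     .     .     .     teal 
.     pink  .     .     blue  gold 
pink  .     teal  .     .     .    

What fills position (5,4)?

teal

Row 1, column 1: row 1 has {red, blue, green, gold, pink} and column 1 has {blue, gold, pink}, leaving only teal.
Row 5, column 4 is narrowed to {green, teal}.
If it were green, then row 6, column 4 would be left with no valid symbol.
So row 5, column 4 must be teal.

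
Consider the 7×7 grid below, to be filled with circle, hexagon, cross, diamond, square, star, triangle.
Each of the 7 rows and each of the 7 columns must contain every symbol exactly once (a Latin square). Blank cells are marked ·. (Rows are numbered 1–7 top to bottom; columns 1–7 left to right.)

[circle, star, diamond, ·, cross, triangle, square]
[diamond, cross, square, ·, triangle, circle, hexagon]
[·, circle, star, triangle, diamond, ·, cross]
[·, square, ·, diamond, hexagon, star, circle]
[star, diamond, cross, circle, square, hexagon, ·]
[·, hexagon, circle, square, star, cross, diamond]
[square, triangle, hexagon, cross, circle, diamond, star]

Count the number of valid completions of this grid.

1

Row 1, column 4: eliminating its row and column leaves {hexagon}.
Row 2, column 4: eliminating its row and column leaves {star}.
Row 3, column 1: eliminating its row and column leaves {hexagon}.
Row 3, column 6: eliminating its row and column leaves {square}.
Row 4, column 1: eliminating its row and column leaves {cross, triangle}.
Row 4, column 3: eliminating its row and column leaves {triangle}.
Row 5, column 7: eliminating its row and column leaves {triangle}.
Row 6, column 1: eliminating its row and column leaves {triangle}.
Only one assignment across all blanks avoids any row or column repeat, giving 1 completion.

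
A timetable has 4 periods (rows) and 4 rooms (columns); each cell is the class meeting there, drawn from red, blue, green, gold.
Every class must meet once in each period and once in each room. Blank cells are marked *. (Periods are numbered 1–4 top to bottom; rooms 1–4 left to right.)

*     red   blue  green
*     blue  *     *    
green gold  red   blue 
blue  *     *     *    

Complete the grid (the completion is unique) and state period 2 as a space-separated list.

Period 1, room 1: period 1 has {red, blue, green} and room 1 has {blue, green}, leaving only gold.
Period 2, room 1: period 2 has {blue} and room 1 has {blue, green, gold}, leaving only red.
Period 2, room 4: period 2 has {red, blue} and room 4 has {blue, green}, leaving only gold.
Period 2, room 3: period 2 has {red, blue, gold} and room 3 has {red, blue}, leaving only green.
So period 2 reads: red blue green gold.

red blue green gold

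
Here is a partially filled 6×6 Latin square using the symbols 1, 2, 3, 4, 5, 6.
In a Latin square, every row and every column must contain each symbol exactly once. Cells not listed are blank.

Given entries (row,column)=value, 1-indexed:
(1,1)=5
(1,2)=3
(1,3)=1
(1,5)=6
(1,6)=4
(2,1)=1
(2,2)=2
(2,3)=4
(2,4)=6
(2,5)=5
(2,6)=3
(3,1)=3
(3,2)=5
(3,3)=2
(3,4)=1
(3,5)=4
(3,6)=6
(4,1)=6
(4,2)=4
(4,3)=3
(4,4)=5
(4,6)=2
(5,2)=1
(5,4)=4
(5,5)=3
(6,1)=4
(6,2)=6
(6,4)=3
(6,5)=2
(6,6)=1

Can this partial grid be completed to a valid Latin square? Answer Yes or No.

Yes

No row or column among the givens repeats a symbol, and propagating forced cells runs into no contradiction.
One valid completion exists (for instance, 5 3 1 2 6 4 / 1 2 4 6 5 3 / 3 5 2 1 4 6 / 6 4 3 5 1 2 / 2 1 6 4 3 5 / 4 6 5 3 2 1).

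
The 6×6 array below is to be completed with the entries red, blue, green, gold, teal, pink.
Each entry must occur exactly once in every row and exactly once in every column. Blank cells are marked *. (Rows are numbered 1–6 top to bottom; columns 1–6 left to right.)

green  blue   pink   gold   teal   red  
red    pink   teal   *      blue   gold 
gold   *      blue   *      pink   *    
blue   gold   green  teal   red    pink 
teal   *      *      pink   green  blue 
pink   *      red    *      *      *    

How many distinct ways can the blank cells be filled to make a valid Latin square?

2

Row 2, column 4: eliminating its row and column leaves {green}.
Row 3, column 2: eliminating its row and column leaves {red, green, teal}.
Row 3, column 4: eliminating its row and column leaves {red, green}.
Row 3, column 6: eliminating its row and column leaves {green, teal}.
Row 5, column 2: eliminating its row and column leaves {red}.
Row 5, column 3: eliminating its row and column leaves {gold}.
Row 6, column 2: eliminating its row and column leaves {green, teal}.
Row 6, column 4: eliminating its row and column leaves {blue, green}.
Row 6, column 5: eliminating its row and column leaves {gold}.
Row 6, column 6: eliminating its row and column leaves {green, teal}.
Enumerating the assignments across these blanks that avoid any row or column repeat gives 2 completions.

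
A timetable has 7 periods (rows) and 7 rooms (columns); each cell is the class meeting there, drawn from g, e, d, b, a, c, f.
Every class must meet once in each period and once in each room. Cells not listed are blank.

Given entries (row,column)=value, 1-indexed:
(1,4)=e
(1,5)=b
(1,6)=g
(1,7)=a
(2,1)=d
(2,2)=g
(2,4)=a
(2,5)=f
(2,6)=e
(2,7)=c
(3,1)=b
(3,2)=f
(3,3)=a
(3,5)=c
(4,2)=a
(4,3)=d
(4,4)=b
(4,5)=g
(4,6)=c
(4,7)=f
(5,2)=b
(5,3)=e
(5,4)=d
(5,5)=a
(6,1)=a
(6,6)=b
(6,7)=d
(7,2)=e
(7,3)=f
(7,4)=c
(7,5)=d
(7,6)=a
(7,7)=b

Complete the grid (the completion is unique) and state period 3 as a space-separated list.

Period 3, room 4: period 3 has {b, a, c, f} and room 4 has {e, d, b, a, c}, leaving only g.
Period 3, room 6: period 3 has {g, b, a, c, f} and room 6 has {g, e, b, a, c}, leaving only d.
Period 3, room 7: period 3 has {g, d, b, a, c, f} and room 7 has {d, b, a, c, f}, leaving only e.
So period 3 reads: b f a g c d e.

b f a g c d e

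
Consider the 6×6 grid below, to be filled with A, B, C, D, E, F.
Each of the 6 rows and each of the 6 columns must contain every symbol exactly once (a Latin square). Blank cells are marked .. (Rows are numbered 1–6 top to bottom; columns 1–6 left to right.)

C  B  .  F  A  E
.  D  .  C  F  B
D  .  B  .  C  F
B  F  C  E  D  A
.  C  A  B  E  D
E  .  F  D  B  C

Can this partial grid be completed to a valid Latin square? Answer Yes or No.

Yes

No row or column among the givens repeats a symbol, and propagating forced cells runs into no contradiction.
One valid completion exists (for instance, C B D F A E / A D E C F B / D E B A C F / B F C E D A / F C A B E D / E A F D B C).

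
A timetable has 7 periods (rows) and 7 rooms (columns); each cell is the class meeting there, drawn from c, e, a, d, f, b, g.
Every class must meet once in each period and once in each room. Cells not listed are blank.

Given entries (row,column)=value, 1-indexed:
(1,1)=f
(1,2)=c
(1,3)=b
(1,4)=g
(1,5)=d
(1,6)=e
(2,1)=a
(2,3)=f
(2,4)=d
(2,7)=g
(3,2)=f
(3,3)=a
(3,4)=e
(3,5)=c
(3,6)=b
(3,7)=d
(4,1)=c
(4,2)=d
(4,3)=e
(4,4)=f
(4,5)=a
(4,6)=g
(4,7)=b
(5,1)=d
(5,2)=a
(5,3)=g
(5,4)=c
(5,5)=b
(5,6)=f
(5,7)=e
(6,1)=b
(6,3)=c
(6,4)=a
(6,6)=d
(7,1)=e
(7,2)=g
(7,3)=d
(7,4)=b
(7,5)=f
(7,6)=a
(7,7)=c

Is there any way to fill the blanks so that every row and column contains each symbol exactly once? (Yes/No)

Yes

No period or room among the givens repeats a symbol, and propagating forced cells runs into no contradiction.
One valid completion exists (for instance, f c b g d e a / a b f d e c g / g f a e c b d / c d e f a g b / d a g c b f e / b e c a g d f / e g d b f a c).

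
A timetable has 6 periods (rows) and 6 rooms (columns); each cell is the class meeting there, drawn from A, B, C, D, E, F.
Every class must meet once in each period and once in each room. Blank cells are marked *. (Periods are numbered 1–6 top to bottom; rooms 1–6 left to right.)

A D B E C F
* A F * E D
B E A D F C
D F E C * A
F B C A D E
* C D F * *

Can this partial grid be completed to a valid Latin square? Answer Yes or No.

Yes

No period or room among the givens repeats a symbol, and propagating forced cells runs into no contradiction.
One valid completion exists (for instance, A D B E C F / C A F B E D / B E A D F C / D F E C B A / F B C A D E / E C D F A B).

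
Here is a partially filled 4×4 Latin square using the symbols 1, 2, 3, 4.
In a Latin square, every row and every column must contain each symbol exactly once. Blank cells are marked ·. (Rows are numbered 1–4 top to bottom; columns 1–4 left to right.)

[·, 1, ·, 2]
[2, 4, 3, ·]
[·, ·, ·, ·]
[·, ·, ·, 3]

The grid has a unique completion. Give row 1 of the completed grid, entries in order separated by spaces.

3 1 4 2

Row 1, column 3: row 1 has {1, 2} and column 3 has {3}, leaving only 4.
Row 1, column 1: row 1 has {1, 2, 4} and column 1 has {2}, leaving only 3.
So row 1 reads: 3 1 4 2.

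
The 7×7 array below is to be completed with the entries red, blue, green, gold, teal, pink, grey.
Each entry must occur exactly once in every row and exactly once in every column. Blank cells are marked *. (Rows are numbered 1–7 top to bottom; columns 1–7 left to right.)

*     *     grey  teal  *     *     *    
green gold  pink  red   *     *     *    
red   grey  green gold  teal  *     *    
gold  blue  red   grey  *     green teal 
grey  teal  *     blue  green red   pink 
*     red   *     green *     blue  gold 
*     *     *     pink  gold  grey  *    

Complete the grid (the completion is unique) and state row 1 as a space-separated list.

Row 2, column 6: row 2 has {red, green, gold, pink} and column 6 has {red, blue, green, grey}, leaving only teal.
Row 3, column 6: row 3 has {red, green, gold, teal, grey} and column 6 has {red, blue, green, teal, grey}, leaving only pink.
Row 1, column 6: row 1 has {teal, grey} and column 6 has {red, blue, green, teal, pink, grey}, leaving only gold.
Row 3, column 7: row 3 has {red, green, gold, teal, pink, grey} and column 7 has {gold, teal, pink}, leaving only blue.
Row 2, column 7: row 2 has {red, green, gold, teal, pink} and column 7 has {blue, gold, teal, pink}, leaving only grey.
Row 2, column 5: row 2 has {red, green, gold, teal, pink, grey} and column 5 has {green, gold, teal}, leaving only blue.
Row 4, column 5: row 4 has {red, blue, green, gold, teal, grey} and column 5 has {blue, green, gold, teal}, leaving only pink.
Row 1, column 5: row 1 has {gold, teal, grey} and column 5 has {blue, green, gold, teal, pink}, leaving only red.
Row 1, column 7: row 1 has {red, gold, teal, grey} and column 7 has {blue, gold, teal, pink, grey}, leaving only green.
Row 1, column 2: row 1 has {red, green, gold, teal, grey} and column 2 has {red, blue, gold, teal, grey}, leaving only pink.
Row 1, column 1: row 1 has {red, green, gold, teal, pink, grey} and column 1 has {red, green, gold, grey}, leaving only blue.
So row 1 reads: blue pink grey teal red gold green.

blue pink grey teal red gold green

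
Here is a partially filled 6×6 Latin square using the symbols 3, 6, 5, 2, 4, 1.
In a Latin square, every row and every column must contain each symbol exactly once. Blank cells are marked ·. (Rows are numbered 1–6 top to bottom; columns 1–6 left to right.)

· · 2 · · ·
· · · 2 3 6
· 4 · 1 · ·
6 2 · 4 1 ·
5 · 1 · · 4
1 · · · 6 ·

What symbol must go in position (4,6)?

5

Row 2, column 1: row 2 has {3, 6, 2} and column 1 has {6, 5, 1}, leaving only 4.
Row 1, column 1: row 1 has {2} and column 1 has {6, 5, 4, 1}, leaving only 3.
Row 2, column 3: row 2 has {3, 6, 2, 4} and column 3 has {2, 1}, leaving only 5.
Row 2, column 2: row 2 has {3, 6, 5, 2, 4} and column 2 has {2, 4}, leaving only 1.
Row 3, column 1: row 3 has {4, 1} and column 1 has {3, 6, 5, 4, 1}, leaving only 2.
Row 3, column 5: row 3 has {2, 4, 1} and column 5 has {3, 6, 1}, leaving only 5.
Row 1, column 5: row 1 has {3, 2} and column 5 has {3, 6, 5, 1}, leaving only 4.
Row 3, column 6: row 3 has {5, 2, 4, 1} and column 6 has {6, 4}, leaving only 3.
Row 4 already has {6, 2, 4, 1} and column 6 already has {3, 6, 4}, so row 4, column 6 must be 5.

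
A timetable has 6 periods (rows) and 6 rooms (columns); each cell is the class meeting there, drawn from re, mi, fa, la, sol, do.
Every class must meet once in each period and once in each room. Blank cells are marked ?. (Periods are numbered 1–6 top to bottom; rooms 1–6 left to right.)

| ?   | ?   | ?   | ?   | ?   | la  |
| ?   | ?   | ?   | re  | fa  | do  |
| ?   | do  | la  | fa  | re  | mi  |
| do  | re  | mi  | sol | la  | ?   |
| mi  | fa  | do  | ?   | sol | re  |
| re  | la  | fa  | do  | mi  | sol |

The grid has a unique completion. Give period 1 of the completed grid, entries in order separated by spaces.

Period 1, room 4: period 1 has {la} and room 4 has {re, fa, sol, do}, leaving only mi.
Period 1, room 2: period 1 has {mi, la} and room 2 has {re, fa, la, do}, leaving only sol.
Period 1, room 1: period 1 has {mi, la, sol} and room 1 has {re, mi, do}, leaving only fa.
Period 1, room 3: period 1 has {mi, fa, la, sol} and room 3 has {mi, fa, la, do}, leaving only re.
Period 1, room 5: period 1 has {re, mi, fa, la, sol} and room 5 has {re, mi, fa, la, sol}, leaving only do.
So period 1 reads: fa sol re mi do la.

fa sol re mi do la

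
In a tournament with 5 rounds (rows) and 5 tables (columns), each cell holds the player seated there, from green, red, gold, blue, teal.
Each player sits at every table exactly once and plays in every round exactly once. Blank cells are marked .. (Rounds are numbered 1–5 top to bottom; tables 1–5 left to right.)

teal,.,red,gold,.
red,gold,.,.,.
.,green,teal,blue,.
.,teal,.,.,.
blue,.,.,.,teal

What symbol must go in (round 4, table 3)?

Round 1, table 2: round 1 has {red, gold, teal} and table 2 has {green, gold, teal}, leaving only blue.
Round 1, table 5: round 1 has {red, gold, blue, teal} and table 5 has {teal}, leaving only green.
Round 2, table 5: round 2 has {red, gold} and table 5 has {green, teal}, leaving only blue.
Round 2, table 3: round 2 has {red, gold, blue} and table 3 has {red, teal}, leaving only green.
Round 2, table 4: round 2 has {green, red, gold, blue} and table 4 has {gold, blue}, leaving only teal.
Round 3, table 1: round 3 has {green, blue, teal} and table 1 has {red, blue, teal}, leaving only gold.
Round 3, table 5: round 3 has {green, gold, blue, teal} and table 5 has {green, blue, teal}, leaving only red.
Round 4, table 1: round 4 has {teal} and table 1 has {red, gold, blue, teal}, leaving only green.
Round 4, table 4: round 4 has {green, teal} and table 4 has {gold, blue, teal}, leaving only red.
Round 4, table 5: round 4 has {green, red, teal} and table 5 has {green, red, blue, teal}, leaving only gold.
Round 4 already has {green, red, gold, teal} and table 3 already has {green, red, teal}, so round 4, table 3 must be blue.

blue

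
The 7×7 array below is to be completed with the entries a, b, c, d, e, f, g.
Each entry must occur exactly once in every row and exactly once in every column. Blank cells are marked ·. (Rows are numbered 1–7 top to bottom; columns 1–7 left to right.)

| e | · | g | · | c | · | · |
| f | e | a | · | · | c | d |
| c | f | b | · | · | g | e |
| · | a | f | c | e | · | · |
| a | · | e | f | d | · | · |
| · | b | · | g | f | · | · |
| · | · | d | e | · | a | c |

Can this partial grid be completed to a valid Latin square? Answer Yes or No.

No

Row 1, column 2: row 1 has {c, e, g} and column 2 has {a, b, e, f}, so it must be d.
Row 2, column 4: row 2 has {a, c, d, e, f} and column 4 has {c, e, f, g}, so it must be b.
Row 1, column 4: row 1 has {c, d, e, g} and column 4 has {b, c, e, f, g}, so it must be a.
Row 2, column 5: row 2 has {a, b, c, d, e, f} and column 5 has {c, d, e, f}, so it must be g.
Row 3, column 4: row 3 has {b, c, e, f, g} and column 4 has {a, b, c, e, f, g}, so it must be d.
Row 3, column 5: row 3 has {b, c, d, e, f, g} and column 5 has {c, d, e, f, g}, so it must be a.
Row 5, column 6: row 5 has {a, d, e, f} and column 6 has {a, c, g}, so it must be b.
Row 1, column 6: row 1 has {a, c, d, e, g} and column 6 has {a, b, c, g}, so it must be f.
Row 1, column 7: row 1 has {a, c, d, e, f, g} and column 7 has {c, d, e}, so it must be b.
Row 4, column 6: row 4 has {a, c, e, f} and column 6 has {a, b, c, f, g}, so it must be d.
Row 4, column 7: row 4 has {a, c, d, e, f} and column 7 has {b, c, d, e}, so it must be g.
Now row 5, column 7: row 5 together with column 7 already contain {a, b, c, d, e, f, g} — every symbol — so nothing can go there. The grid has no valid completion.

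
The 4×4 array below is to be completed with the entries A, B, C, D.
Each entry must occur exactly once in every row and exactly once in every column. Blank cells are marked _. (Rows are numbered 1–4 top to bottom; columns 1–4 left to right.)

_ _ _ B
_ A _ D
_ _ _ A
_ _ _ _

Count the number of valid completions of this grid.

Row 1, column 1: eliminating its row and column leaves {A, C, D}.
Row 1, column 2: eliminating its row and column leaves {C, D}.
Row 1, column 3: eliminating its row and column leaves {A, C, D}.
Row 2, column 1: eliminating its row and column leaves {B, C}.
Row 2, column 3: eliminating its row and column leaves {B, C}.
Row 3, column 1: eliminating its row and column leaves {B, C, D}.
Row 3, column 2: eliminating its row and column leaves {B, C, D}.
Row 3, column 3: eliminating its row and column leaves {B, C, D}.
Row 4, column 1: eliminating its row and column leaves {A, B, C, D}.
Row 4, column 2: eliminating its row and column leaves {B, C, D}.
Row 4, column 3: eliminating its row and column leaves {A, B, C, D}.
Row 4, column 4: eliminating its row and column leaves {C}.
Enumerating the assignments across these blanks that avoid any row or column repeat gives 8 completions.

8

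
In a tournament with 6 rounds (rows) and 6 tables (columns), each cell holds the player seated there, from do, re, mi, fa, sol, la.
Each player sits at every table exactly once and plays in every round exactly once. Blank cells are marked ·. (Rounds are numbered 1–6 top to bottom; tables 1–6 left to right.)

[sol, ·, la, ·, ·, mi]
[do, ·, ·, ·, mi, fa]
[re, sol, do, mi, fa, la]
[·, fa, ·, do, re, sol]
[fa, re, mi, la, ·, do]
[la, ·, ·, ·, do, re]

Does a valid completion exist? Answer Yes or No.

Round 1, table 5: round 1 together with table 5 already contain {do, re, mi, fa, sol, la} — every symbol — so nothing can go there. The grid has no valid completion.

No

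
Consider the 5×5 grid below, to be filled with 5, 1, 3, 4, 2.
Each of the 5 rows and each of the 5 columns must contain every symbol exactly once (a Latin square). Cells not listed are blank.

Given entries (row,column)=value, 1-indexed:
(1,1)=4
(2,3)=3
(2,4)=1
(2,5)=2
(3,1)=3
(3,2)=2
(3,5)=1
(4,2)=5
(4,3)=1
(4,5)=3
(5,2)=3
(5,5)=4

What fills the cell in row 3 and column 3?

4

Row 1, column 2: row 1 has {4} and column 2 has {5, 3, 2}, leaving only 1.
Row 1, column 5: row 1 has {1, 4} and column 5 has {1, 3, 4, 2}, leaving only 5.
Row 1, column 3: row 1 has {5, 1, 4} and column 3 has {1, 3}, leaving only 2.
Row 1, column 4: row 1 has {5, 1, 4, 2} and column 4 has {1}, leaving only 3.
Row 2, column 1: row 2 has {1, 3, 2} and column 1 has {3, 4}, leaving only 5.
Row 2, column 2: row 2 has {5, 1, 3, 2} and column 2 has {5, 1, 3, 2}, leaving only 4.
Row 4, column 1: row 4 has {5, 1, 3} and column 1 has {5, 3, 4}, leaving only 2.
Row 4, column 4: row 4 has {5, 1, 3, 2} and column 4 has {1, 3}, leaving only 4.
Row 3, column 4: row 3 has {1, 3, 2} and column 4 has {1, 3, 4}, leaving only 5.
Row 3 already has {5, 1, 3, 2} and column 3 already has {1, 3, 2}, so row 3, column 3 must be 4.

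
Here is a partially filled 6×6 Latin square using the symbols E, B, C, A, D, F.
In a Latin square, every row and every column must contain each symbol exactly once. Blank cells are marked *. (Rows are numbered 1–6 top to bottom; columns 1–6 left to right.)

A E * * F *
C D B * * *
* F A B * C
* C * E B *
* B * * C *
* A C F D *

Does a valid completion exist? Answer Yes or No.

No

Row 1, column 3: row 1 has {E, A, F} and column 3 has {B, C, A}, so it must be D.
Row 1, column 4: row 1 has {E, A, D, F} and column 4 has {E, B, F}, so it must be C.
Row 1, column 6: row 1 has {E, C, A, D, F} and column 6 has {C}, so it must be B.
Row 2, column 4: row 2 has {B, C, D} and column 4 has {E, B, C, F}, so it must be A.
Row 2, column 5: row 2 has {B, C, A, D} and column 5 has {B, C, D, F}, so it must be E.
Now row 3, column 5: row 3 together with column 5 already contain {E, B, C, A, D, F} — every symbol — so nothing can go there. The grid has no valid completion.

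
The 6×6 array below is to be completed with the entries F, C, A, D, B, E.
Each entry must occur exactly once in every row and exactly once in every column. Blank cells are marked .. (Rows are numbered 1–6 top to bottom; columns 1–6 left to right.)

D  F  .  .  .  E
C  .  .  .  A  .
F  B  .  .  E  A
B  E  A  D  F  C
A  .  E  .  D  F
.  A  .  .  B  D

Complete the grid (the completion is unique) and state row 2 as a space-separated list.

C D F E A B

Row 2, column 2: row 2 has {C, A} and column 2 has {F, A, B, E}, leaving only D.
Row 2, column 6: row 2 has {C, A, D} and column 6 has {F, C, A, D, E}, leaving only B.
Row 2, column 3: row 2 has {C, A, D, B} and column 3 has {A, E}, leaving only F.
Row 2, column 4: row 2 has {F, C, A, D, B} and column 4 has {D}, leaving only E.
So row 2 reads: C D F E A B.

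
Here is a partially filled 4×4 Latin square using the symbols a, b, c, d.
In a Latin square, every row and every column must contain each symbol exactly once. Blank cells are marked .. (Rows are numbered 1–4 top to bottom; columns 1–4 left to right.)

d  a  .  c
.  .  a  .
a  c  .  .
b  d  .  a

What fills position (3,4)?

Row 1, column 3: row 1 has {a, c, d} and column 3 has {a}, leaving only b.
Row 2, column 1: row 2 has {a} and column 1 has {a, b, d}, leaving only c.
Row 2, column 2: row 2 has {a, c} and column 2 has {a, c, d}, leaving only b.
Row 2, column 4: row 2 has {a, b, c} and column 4 has {a, c}, leaving only d.
Row 3 already has {a, c} and column 4 already has {a, c, d}, so row 3, column 4 must be b.

b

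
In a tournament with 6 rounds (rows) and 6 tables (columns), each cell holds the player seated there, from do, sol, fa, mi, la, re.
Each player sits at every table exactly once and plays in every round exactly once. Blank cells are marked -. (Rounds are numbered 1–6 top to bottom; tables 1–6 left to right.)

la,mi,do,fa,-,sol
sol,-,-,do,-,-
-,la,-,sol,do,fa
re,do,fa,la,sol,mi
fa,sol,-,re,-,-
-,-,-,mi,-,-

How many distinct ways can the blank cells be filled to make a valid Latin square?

Round 1, table 5: eliminating its round and table leaves {re}.
Round 2, table 2: eliminating its round and table leaves {fa, re}.
Round 2, table 3: eliminating its round and table leaves {mi, la, re}.
Round 2, table 5: eliminating its round and table leaves {fa, mi, la, re}.
Round 2, table 6: eliminating its round and table leaves {la, re}.
Round 3, table 1: eliminating its round and table leaves {mi}.
Round 3, table 3: eliminating its round and table leaves {mi, re}.
Round 5, table 3: eliminating its round and table leaves {mi, la}.
Round 5, table 5: eliminating its round and table leaves {mi, la}.
Round 5, table 6: eliminating its round and table leaves {do, la}.
Round 6, table 1: eliminating its round and table leaves {do}.
Round 6, table 2: eliminating its round and table leaves {fa, re}.
Round 6, table 3: eliminating its round and table leaves {sol, la, re}.
Round 6, table 5: eliminating its round and table leaves {fa, la, re}.
Round 6, table 6: eliminating its round and table leaves {do, la, re}.
Enumerating the assignments across these blanks that avoid any round or table repeat gives 3 completions.

3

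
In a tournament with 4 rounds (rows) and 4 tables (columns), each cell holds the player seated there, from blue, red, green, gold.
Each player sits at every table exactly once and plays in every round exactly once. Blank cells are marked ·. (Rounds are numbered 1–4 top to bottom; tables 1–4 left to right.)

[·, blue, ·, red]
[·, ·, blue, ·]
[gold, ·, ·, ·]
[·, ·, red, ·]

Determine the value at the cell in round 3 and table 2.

Round 1, table 1: round 1 has {blue, red} and table 1 has {gold}, leaving only green.
Round 1, table 3: round 1 has {blue, red, green} and table 3 has {blue, red}, leaving only gold.
Round 2, table 1: round 2 has {blue} and table 1 has {green, gold}, leaving only red.
Round 3, table 3: round 3 has {gold} and table 3 has {blue, red, gold}, leaving only green.
Round 3 already has {green, gold} and table 2 already has {blue}, so round 3, table 2 must be red.

red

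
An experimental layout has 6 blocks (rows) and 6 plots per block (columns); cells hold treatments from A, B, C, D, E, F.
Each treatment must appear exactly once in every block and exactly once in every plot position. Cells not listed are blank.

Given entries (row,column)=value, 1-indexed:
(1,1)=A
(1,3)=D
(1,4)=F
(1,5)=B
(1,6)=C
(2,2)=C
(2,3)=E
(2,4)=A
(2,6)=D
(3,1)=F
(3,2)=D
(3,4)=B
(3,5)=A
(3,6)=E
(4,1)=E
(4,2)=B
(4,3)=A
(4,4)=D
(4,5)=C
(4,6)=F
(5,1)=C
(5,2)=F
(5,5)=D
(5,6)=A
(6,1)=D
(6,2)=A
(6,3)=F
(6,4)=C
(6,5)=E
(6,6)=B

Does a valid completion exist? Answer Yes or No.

No block or plot among the givens repeats a symbol, and propagating forced cells runs into no contradiction.
One valid completion exists (for instance, A E D F B C / B C E A F D / F D C B A E / E B A D C F / C F B E D A / D A F C E B).

Yes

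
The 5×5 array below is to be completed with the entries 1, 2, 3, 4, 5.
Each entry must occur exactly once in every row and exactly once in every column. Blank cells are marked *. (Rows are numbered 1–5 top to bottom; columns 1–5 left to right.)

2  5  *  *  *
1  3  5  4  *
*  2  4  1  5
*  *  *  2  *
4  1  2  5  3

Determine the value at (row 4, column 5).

1

Row 1, column 4: row 1 has {2, 5} and column 4 has {1, 2, 4, 5}, leaving only 3.
Row 1, column 3: row 1 has {2, 3, 5} and column 3 has {2, 4, 5}, leaving only 1.
Row 1, column 5: row 1 has {1, 2, 3, 5} and column 5 has {3, 5}, leaving only 4.
Row 4 already has {2} and column 5 already has {3, 4, 5}, so row 4, column 5 must be 1.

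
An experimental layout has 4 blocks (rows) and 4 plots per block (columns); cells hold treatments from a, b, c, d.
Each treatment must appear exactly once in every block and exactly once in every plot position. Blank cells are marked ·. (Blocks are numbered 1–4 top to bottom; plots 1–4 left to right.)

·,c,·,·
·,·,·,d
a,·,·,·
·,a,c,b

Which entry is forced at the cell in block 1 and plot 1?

b

Block 1, plot 4: block 1 has {c} and plot 4 has {b, d}, leaving only a.
Block 2, plot 2: block 2 has {d} and plot 2 has {a, c}, leaving only b.
Block 2, plot 1: block 2 has {b, d} and plot 1 has {a}, leaving only c.
Block 2, plot 3: block 2 has {b, c, d} and plot 3 has {c}, leaving only a.
Block 3, plot 2: block 3 has {a} and plot 2 has {a, b, c}, leaving only d.
Block 3, plot 3: block 3 has {a, d} and plot 3 has {a, c}, leaving only b.
Block 1, plot 3: block 1 has {a, c} and plot 3 has {a, b, c}, leaving only d.
Block 1 already has {a, c, d} and plot 1 already has {a, c}, so block 1, plot 1 must be b.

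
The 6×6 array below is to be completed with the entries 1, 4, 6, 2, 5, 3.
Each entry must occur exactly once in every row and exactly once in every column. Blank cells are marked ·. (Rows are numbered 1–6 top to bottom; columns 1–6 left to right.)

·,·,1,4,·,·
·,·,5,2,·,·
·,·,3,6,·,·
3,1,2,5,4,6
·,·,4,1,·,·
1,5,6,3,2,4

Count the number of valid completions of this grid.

20

Row 1, column 1: eliminating its row and column leaves {6, 2, 5}.
Row 1, column 2: eliminating its row and column leaves {6, 2, 3}.
Row 1, column 5: eliminating its row and column leaves {6, 5, 3}.
Row 1, column 6: eliminating its row and column leaves {2, 5, 3}.
Row 2, column 1: eliminating its row and column leaves {4, 6}.
Row 2, column 2: eliminating its row and column leaves {4, 6, 3}.
Row 2, column 5: eliminating its row and column leaves {1, 6, 3}.
Row 2, column 6: eliminating its row and column leaves {1, 3}.
Row 3, column 1: eliminating its row and column leaves {4, 2, 5}.
Row 3, column 2: eliminating its row and column leaves {4, 2}.
Row 3, column 5: eliminating its row and column leaves {1, 5}.
Row 3, column 6: eliminating its row and column leaves {1, 2, 5}.
Row 5, column 1: eliminating its row and column leaves {6, 2, 5}.
Row 5, column 2: eliminating its row and column leaves {6, 2, 3}.
Row 5, column 5: eliminating its row and column leaves {6, 5, 3}.
Row 5, column 6: eliminating its row and column leaves {2, 5, 3}.
Enumerating the assignments across these blanks that avoid any row or column repeat gives 20 completions.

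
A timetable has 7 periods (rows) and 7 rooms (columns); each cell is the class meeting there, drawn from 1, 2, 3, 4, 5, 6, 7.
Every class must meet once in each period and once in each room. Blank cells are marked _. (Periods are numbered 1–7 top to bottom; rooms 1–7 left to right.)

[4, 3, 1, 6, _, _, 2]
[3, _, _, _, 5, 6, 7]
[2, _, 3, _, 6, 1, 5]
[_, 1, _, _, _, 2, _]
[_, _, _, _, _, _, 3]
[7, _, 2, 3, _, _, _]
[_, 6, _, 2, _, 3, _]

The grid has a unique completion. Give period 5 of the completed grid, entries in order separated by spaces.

1 4 6 5 2 7 3

Period 1, room 5: period 1 has {1, 2, 3, 4, 6} and room 5 has {5, 6}, leaving only 7.
Period 1, room 6: period 1 has {1, 2, 3, 4, 6, 7} and room 6 has {1, 2, 3, 6}, leaving only 5.
Period 2, room 3: period 2 has {3, 5, 6, 7} and room 3 has {1, 2, 3}, leaving only 4.
Period 2, room 2: period 2 has {3, 4, 5, 6, 7} and room 2 has {1, 3, 6}, leaving only 2.
Period 2, room 4: period 2 has {2, 3, 4, 5, 6, 7} and room 4 has {2, 3, 6}, leaving only 1.
Period 6, room 6: period 6 has {2, 3, 7} and room 6 has {1, 2, 3, 5, 6}, leaving only 4.
Period 5, room 6: period 5 has {3} and room 6 has {1, 2, 3, 4, 5, 6}, leaving only 7.
Period 6, room 2: period 6 has {2, 3, 4, 7} and room 2 has {1, 2, 3, 6}, leaving only 5.
Period 5, room 2: period 5 has {3, 7} and room 2 has {1, 2, 3, 5, 6}, leaving only 4.
Period 5, room 4: period 5 has {3, 4, 7} and room 4 has {1, 2, 3, 6}, leaving only 5.
Period 5, room 3: period 5 has {3, 4, 5, 7} and room 3 has {1, 2, 3, 4}, leaving only 6.
Period 5, room 1: period 5 has {3, 4, 5, 6, 7} and room 1 has {2, 3, 4, 7}, leaving only 1.
Period 5, room 5: period 5 has {1, 3, 4, 5, 6, 7} and room 5 has {5, 6, 7}, leaving only 2.
So period 5 reads: 1 4 6 5 2 7 3.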